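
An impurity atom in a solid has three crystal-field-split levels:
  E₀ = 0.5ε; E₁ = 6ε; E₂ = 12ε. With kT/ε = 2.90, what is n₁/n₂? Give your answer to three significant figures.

7.92

n₁/n₂ = exp[−(E₁−E₂)/kT] = exp(−(-6ε)/(2.90ε)) = exp(2.0690) = 7.92.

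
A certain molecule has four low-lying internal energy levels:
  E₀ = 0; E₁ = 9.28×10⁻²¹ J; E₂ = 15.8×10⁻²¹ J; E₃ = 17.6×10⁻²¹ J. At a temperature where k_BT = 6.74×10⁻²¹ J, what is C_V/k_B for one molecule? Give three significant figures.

Eᵢ/kT = 0, 1.3769, 2.3442, 2.6113.
Z = Σ e^(−Eᵢ/kT) = e^(−0) + e^(−1.3769) + e^(−2.3442) + e^(−2.6113) = 1.0000 + 0.25236 + 0.095924 + 0.073439 = 1.4217.
⟨E⟩ = 3.6224, ⟨E²⟩ = 48.131.
C_V/k_B = (⟨E²⟩ − ⟨E⟩²)/(kT)² = (48.131 − 13.122)/45.428 = 0.771.

0.771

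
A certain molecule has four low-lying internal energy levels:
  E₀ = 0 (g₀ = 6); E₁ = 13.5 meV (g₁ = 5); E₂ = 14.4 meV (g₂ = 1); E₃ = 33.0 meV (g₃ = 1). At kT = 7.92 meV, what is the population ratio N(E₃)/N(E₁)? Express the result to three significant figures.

0.0171

n₃/n₁ = (g₃/g₁) exp[−(E₃−E₁)/kT] = (1/5) × exp(−(19.5 meV)/(7.92 meV)) = (1/5) × exp(-2.4621) = 0.0171.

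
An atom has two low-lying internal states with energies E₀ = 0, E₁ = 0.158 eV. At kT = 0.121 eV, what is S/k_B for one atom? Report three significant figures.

Eᵢ/kT = 0, 1.3058.
Z = Σ e^(−Eᵢ/kT) = e^(−0) + e^(−1.3058) = 1.0000 + 0.27096 = 1.2710.
⟨E⟩ = Σ EᵢPᵢ = 0.033683 eV.
S/k_B = ln Z + ⟨E⟩/kT = ln(1.2710) + 0.033683/0.121 = 0.23980 + 0.27837 = 0.518.

0.518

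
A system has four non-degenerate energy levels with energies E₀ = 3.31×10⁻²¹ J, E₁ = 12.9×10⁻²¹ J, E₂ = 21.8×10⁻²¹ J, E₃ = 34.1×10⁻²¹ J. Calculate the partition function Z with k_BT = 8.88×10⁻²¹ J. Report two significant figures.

Z = 1.0

Eᵢ/kT = 0.3727, 1.453, 2.455, 3.840.
Z = Σ e^(−Eᵢ/kT) = e^(−0.3727) + e^(−1.453) + e^(−2.455) + e^(−3.840) = 0.6889 + 0.2339 + 0.08586 + 0.02149 = 1.030.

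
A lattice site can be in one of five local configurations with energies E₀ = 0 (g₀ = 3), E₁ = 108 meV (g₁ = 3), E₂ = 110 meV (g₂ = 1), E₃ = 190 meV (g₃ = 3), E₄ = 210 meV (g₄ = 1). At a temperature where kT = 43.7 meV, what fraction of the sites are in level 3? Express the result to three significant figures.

Eᵢ/kT = 0, 2.4714, 2.5172, 4.3478, 4.8055.
Z = Σ gᵢe^(−Eᵢ/kT) = 3·e^(−0) + 3·e^(−2.4714) + 1·e^(−2.5172) + 3·e^(−4.3478) + 1·e^(−4.8055) = 3.0000 + 0.25340 + 0.080685 + 0.038806 + 0.0081846 = 3.3811.
P₃ = g₃ e^(−E₃/kT) / Z = 0.038806/3.3811 = 0.0115.

0.0115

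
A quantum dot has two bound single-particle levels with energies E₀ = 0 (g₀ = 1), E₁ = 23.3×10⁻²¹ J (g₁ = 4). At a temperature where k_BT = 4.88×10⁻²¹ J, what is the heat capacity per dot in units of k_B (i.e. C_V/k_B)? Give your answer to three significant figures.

Eᵢ/kT = 0, 4.7746.
Z = Σ gᵢe^(−Eᵢ/kT) = 1·e^(−0) + 4·e^(−4.7746) = 1.0000 + 0.033766 = 1.0338.
⟨E⟩ = 0.76103, ⟨E²⟩ = 17.732.
C_V/k_B = (⟨E²⟩ − ⟨E⟩²)/(kT)² = (17.732 − 0.57917)/23.814 = 0.720.

0.720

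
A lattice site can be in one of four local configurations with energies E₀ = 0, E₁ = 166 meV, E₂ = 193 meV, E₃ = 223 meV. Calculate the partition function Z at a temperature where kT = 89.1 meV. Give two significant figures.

Eᵢ/kT = 0, 1.863, 2.166, 2.503.
Z = Σ e^(−Eᵢ/kT) = e^(−0) + e^(−1.863) + e^(−2.166) + e^(−2.503) = 1.000 + 0.1552 + 0.1146 + 0.08184 = 1.352.

Z = 1.4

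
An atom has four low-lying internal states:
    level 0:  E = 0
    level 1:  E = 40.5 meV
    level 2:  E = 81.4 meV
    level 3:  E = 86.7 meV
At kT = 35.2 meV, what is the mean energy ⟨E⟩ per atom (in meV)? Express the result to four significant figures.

Eᵢ/kT = 0, 1.15057, 2.31250, 2.46307.
Z = Σ e^(−Eᵢ/kT) = e^(−0) + e^(−1.15057) + e^(−2.31250) + e^(−2.46307) = 1.00000 + 0.316456 + 0.0990134 + 0.0851731 = 1.50064.
⟨E⟩ = Σ Eᵢ e^(−Eᵢ/kT) / Z = (0·1.00000 + 40.5·0.316456 + 81.4·0.0990134 + 86.7·0.0851731) / 1.50064 = 18.83 meV.

18.83 meV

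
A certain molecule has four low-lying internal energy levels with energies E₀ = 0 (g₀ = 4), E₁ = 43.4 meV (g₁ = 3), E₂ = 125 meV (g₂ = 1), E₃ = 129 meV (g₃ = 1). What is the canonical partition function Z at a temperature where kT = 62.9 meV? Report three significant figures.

Z = 5.77

Eᵢ/kT = 0, 0.68998, 1.9873, 2.0509.
Z = Σ gᵢe^(−Eᵢ/kT) = 4·e^(−0) + 3·e^(−0.68998) + 1·e^(−1.9873) + 1·e^(−2.0509) = 4.0000 + 1.5048 + 0.13707 + 0.12862 = 5.7705.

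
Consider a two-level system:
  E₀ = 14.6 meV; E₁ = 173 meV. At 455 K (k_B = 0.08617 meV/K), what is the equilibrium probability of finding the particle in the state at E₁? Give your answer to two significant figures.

k_BT = 0.08617 × 455 K = 39.21 meV.
Eᵢ/kT = 0.3724, 4.412.
Z = Σ e^(−Eᵢ/kT) = e^(−0.3724) + e^(−4.412) = 0.6891 + 0.01213 = 0.7012.
P₁ = e^(−E₁/kT) / Z = 0.01213/0.7012 = 0.017.

0.017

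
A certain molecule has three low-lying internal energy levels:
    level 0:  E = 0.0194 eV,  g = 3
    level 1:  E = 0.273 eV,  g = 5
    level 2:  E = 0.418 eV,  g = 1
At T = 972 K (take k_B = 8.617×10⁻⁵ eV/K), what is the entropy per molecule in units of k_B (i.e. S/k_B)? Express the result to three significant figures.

1.42

k_BT = 8.617×10⁻⁵ × 972 K = 0.083757 eV.
Eᵢ/kT = 0.23162, 3.2594, 4.9906.
Z = Σ gᵢe^(−Eᵢ/kT) = 3·e^(−0.23162) + 5·e^(−3.2594) + 1·e^(−4.9906) = 2.3797 + 0.19206 + 0.0068016 = 2.5786.
⟨E⟩ = Σ EᵢPᵢ = 0.039340 eV.
S/k_B = ln Z + ⟨E⟩/kT = ln(2.5786) + 0.039340/0.083757 = 0.94725 + 0.46969 = 1.42.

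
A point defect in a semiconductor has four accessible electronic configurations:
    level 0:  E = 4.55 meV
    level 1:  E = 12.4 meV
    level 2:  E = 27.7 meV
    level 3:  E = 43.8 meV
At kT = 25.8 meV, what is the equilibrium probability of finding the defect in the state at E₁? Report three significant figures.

Eᵢ/kT = 0.17636, 0.48062, 1.0736, 1.6977.
Z = Σ e^(−Eᵢ/kT) = e^(−0.17636) + e^(−0.48062) + e^(−1.0736) + e^(−1.6977) = 0.83832 + 0.61840 + 0.34178 + 0.18310 = 1.9816.
P₁ = e^(−E₁/kT) / Z = 0.61840/1.9816 = 0.312.

0.312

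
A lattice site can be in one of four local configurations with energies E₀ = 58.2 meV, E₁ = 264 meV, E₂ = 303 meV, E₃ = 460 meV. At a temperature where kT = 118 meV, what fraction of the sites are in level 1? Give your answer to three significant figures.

0.131

Eᵢ/kT = 0.49322, 2.2373, 2.5678, 3.8983.
Z = Σ e^(−Eᵢ/kT) = e^(−0.49322) + e^(−2.2373) + e^(−2.5678) + e^(−3.8983) = 0.61066 + 0.10675 + 0.076704 + 0.020276 = 0.81439.
P₁ = e^(−E₁/kT) / Z = 0.10675/0.81439 = 0.131.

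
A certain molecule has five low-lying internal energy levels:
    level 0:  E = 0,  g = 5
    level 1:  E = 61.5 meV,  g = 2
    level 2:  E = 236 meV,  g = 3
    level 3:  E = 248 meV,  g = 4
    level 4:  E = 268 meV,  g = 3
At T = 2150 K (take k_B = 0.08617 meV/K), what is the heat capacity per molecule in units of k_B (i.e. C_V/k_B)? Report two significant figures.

k_BT = 0.08617 × 2150 K = 185.3 meV.
Eᵢ/kT = 0, 0.3319, 1.274, 1.338, 1.446.
Z = Σ gᵢe^(−Eᵢ/kT) = 5·e^(−0) + 2·e^(−0.3319) + 3·e^(−1.274) + 4·e^(−1.338) + 3·e^(−1.446) = 5.000 + 1.435 + 0.8391 + 1.049 + 0.7065 = 9.030.
⟨E⟩ = 81.48 meV, ⟨E²⟩ = 18540 meV².
C_V/k_B = (⟨E²⟩ − ⟨E⟩²)/(kT)² = (18540 − 6639)/34340 = 0.35.

0.35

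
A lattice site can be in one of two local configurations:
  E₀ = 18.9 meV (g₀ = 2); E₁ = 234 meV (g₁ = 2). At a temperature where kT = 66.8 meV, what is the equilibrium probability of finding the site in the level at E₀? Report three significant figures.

Eᵢ/kT = 0.28293, 3.5030.
Z = Σ gᵢe^(−Eᵢ/kT) = 2·e^(−0.28293) + 2·e^(−3.5030) = 1.5071 + 0.060214 = 1.5673.
P₀ = g₀ e^(−E₀/kT) / Z = 1.5071/1.5673 = 0.962.

0.962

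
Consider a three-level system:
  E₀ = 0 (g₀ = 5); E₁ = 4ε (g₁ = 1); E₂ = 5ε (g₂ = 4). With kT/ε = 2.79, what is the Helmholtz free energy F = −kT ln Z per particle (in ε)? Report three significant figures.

Eᵢ/kT = 0, 1.4337, 1.7921.
Z = Σ gᵢe^(−Eᵢ/kT) = 5·e^(−0) + 1·e^(−1.4337) + 4·e^(−1.7921) = 5.0000 + 0.23843 + 0.66644 = 5.9049.
F = −kT ln Z = −2.79 × ln(5.9049) = −2.79 × 1.7758 = -4.95 ε.

-4.95 ε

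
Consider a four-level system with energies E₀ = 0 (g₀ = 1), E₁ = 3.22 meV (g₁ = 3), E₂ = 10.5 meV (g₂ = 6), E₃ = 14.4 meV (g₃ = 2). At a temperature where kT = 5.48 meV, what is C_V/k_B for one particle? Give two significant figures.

Eᵢ/kT = 0, 0.5876, 1.916, 2.628.
Z = Σ gᵢe^(−Eᵢ/kT) = 1·e^(−0) + 3·e^(−0.5876) + 6·e^(−1.916) + 2·e^(−2.628) = 1.000 + 1.667 + 0.8832 + 0.1444 = 3.695.
⟨E⟩ = 4.525 meV, ⟨E²⟩ = 39.13 meV².
C_V/k_B = (⟨E²⟩ − ⟨E⟩²)/(kT)² = (39.13 − 20.48)/30.03 = 0.62.

0.62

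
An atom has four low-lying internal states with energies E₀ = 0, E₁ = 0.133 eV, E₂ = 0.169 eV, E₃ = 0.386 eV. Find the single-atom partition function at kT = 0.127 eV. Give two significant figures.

Eᵢ/kT = 0, 1.047, 1.331, 3.039.
Z = Σ e^(−Eᵢ/kT) = e^(−0) + e^(−1.047) + e^(−1.331) + e^(−3.039) = 1.000 + 0.3510 + 0.2642 + 0.04788 = 1.663.

Z = 1.7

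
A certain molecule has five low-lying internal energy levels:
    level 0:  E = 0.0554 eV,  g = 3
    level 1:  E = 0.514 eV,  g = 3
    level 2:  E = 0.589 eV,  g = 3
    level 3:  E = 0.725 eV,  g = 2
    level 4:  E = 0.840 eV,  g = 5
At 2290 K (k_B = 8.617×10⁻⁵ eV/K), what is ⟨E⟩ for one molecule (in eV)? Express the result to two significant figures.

k_BT = 8.617×10⁻⁵ × 2290 K = 0.1973 eV.
Eᵢ/kT = 0.2808, 2.605, 2.985, 3.675, 4.257.
Z = Σ gᵢe^(−Eᵢ/kT) = 3·e^(−0.2808) + 3·e^(−2.605) + 3·e^(−2.985) + 2·e^(−3.675) + 5·e^(−4.257) = 2.266 + 0.2217 + 0.1516 + 0.05070 + 0.07082 = 2.761.
⟨E⟩ = Σ Eᵢ gᵢe^(−Eᵢ/kT) / Z = (0.0554·2.266 + 0.514·0.2217 + 0.589·0.1516 + 0.725·0.05070 + 0.840·0.07082) / 2.761 = 0.15 eV.

0.15 eV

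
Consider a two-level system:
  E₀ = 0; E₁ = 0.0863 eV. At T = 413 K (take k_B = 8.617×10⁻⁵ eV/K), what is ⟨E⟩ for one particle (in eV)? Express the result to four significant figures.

k_BT = 8.617×10⁻⁵ × 413 K = 0.0355882 eV.
Eᵢ/kT = 0, 2.42496.
Z = Σ e^(−Eᵢ/kT) = e^(−0) + e^(−2.42496) = 1.00000 + 0.0884817 = 1.08848.
⟨E⟩ = Σ Eᵢ e^(−Eᵢ/kT) / Z = (0·1.00000 + 0.0863·0.0884817) / 1.08848 = 0.007015 eV.

0.007015 eV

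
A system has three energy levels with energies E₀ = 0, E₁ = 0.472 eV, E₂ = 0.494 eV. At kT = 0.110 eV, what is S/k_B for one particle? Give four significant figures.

Eᵢ/kT = 0, 4.29091, 4.49091.
Z = Σ e^(−Eᵢ/kT) = e^(−0) + e^(−4.29091) + e^(−4.49091) = 1.00000 + 0.0136925 + 0.0112104 = 1.02490.
⟨E⟩ = Σ EᵢPᵢ = 0.0117092 eV.
S/k_B = ln Z + ⟨E⟩/kT = ln(1.02490) + 0.0117092/0.110 = 0.0245950 + 0.106447 = 0.1310.

0.1310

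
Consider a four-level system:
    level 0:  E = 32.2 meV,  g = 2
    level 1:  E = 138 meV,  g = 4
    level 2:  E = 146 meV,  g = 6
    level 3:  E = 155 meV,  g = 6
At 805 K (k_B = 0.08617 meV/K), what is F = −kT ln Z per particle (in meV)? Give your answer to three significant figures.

-80.2 meV

k_BT = 0.08617 × 805 K = 69.367 meV.
Eᵢ/kT = 0.46420, 1.9894, 2.1047, 2.2345.
Z = Σ gᵢe^(−Eᵢ/kT) = 2·e^(−0.46420) + 4·e^(−1.9894) + 6·e^(−2.1047) + 6·e^(−2.2345) = 1.2573 + 0.54711 + 0.73129 + 0.64227 = 3.1780.
F = −kT ln Z = −69.367 × ln(3.1780) = −69.367 × 1.1563 = -80.2 meV.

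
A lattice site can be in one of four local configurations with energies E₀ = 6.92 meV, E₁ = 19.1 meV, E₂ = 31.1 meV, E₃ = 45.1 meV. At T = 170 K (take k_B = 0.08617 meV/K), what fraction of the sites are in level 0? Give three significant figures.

k_BT = 0.08617 × 170 K = 14.649 meV.
Eᵢ/kT = 0.47239, 1.3038, 2.1230, 3.0787.
Z = Σ e^(−Eᵢ/kT) = e^(−0.47239) + e^(−1.3038) + e^(−2.1230) + e^(−3.0787) = 0.62351 + 0.27150 + 0.11967 + 0.046019 = 1.0607.
P₀ = e^(−E₀/kT) / Z = 0.62351/1.0607 = 0.588.

0.588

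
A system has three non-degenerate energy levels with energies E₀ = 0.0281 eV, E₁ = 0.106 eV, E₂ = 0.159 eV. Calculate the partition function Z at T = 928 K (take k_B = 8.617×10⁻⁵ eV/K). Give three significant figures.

Z = 1.11

k_BT = 8.617×10⁻⁵ × 928 K = 0.079966 eV.
Eᵢ/kT = 0.35140, 1.3256, 1.9883.
Z = Σ e^(−Eᵢ/kT) = e^(−0.35140) + e^(−1.3256) + e^(−1.9883) = 0.70370 + 0.26564 + 0.13693 = 1.1063.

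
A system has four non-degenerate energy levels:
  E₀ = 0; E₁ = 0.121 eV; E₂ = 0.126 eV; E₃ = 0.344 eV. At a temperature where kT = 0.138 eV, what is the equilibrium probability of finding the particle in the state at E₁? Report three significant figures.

Eᵢ/kT = 0, 0.87681, 0.91304, 2.4928.
Z = Σ e^(−Eᵢ/kT) = e^(−0) + e^(−0.87681) + e^(−0.91304) + e^(−2.4928) = 1.0000 + 0.41611 + 0.40130 + 0.082678 = 1.9001.
P₁ = e^(−E₁/kT) / Z = 0.41611/1.9001 = 0.219.

0.219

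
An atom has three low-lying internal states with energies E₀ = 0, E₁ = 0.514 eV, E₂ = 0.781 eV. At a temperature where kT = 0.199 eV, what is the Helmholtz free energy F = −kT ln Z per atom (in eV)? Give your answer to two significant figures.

Eᵢ/kT = 0, 2.583, 3.925.
Z = Σ e^(−Eᵢ/kT) = e^(−0) + e^(−2.583) + e^(−3.925) = 1.000 + 0.07555 + 0.01974 = 1.095.
F = −kT ln Z = −0.199 × ln(1.095) = −0.199 × 0.09075 = -0.018 eV.

-0.018 eV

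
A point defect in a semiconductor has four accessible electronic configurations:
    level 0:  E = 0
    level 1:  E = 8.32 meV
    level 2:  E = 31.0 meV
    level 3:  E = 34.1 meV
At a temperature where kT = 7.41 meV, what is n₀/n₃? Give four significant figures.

99.67

n₀/n₃ = exp[−(E₀−E₃)/kT] = exp(−(-34.1 meV)/(7.41 meV)) = exp(4.60189) = 99.67.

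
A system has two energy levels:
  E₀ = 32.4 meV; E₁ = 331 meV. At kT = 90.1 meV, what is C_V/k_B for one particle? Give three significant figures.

0.372

Eᵢ/kT = 0.35960, 3.6737.
Z = Σ e^(−Eᵢ/kT) = e^(−0.35960) + e^(−3.6737) = 0.69796 + 0.025382 = 0.72334.
⟨E⟩ = 42.878 meV, ⟨E²⟩ = 4857.4 meV².
C_V/k_B = (⟨E²⟩ − ⟨E⟩²)/(kT)² = (4857.4 − 1838.5)/8118.0 = 0.372.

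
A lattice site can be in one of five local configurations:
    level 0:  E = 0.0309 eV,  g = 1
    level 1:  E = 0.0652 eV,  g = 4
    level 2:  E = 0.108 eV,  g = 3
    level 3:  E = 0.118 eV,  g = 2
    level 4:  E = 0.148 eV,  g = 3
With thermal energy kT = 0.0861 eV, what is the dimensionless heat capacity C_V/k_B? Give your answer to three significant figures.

0.178

Eᵢ/kT = 0.35889, 0.75726, 1.2544, 1.3705, 1.7189.
Z = Σ gᵢe^(−Eᵢ/kT) = 1·e^(−0.35889) + 4·e^(−0.75726) + 3·e^(−1.2544) + 2·e^(−1.3705) + 3·e^(−1.7189) = 0.69845 + 1.8758 + 0.85574 + 0.50796 + 0.53779 = 4.4757.
⟨E⟩ = 0.083973 eV, ⟨E²⟩ = 0.0083730 eV².
C_V/k_B = (⟨E²⟩ − ⟨E⟩²)/(kT)² = (0.0083730 − 0.0070515)/0.0074132 = 0.178.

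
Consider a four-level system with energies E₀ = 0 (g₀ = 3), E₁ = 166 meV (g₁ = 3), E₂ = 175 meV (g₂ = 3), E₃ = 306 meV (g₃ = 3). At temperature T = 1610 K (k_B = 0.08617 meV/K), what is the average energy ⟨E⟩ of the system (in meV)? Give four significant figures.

78.70 meV

k_BT = 0.08617 × 1610 K = 138.734 meV.
Eᵢ/kT = 0, 1.19653, 1.26141, 2.20566.
Z = Σ gᵢe^(−Eᵢ/kT) = 3·e^(−0) + 3·e^(−1.19653) + 3·e^(−1.26141) + 3·e^(−2.20566) = 3.00000 + 0.906724 + 0.849763 + 0.330533 = 5.08702.
⟨E⟩ = Σ Eᵢ gᵢe^(−Eᵢ/kT) / Z = (0·3.00000 + 166·0.906724 + 175·0.849763 + 306·0.330533) / 5.08702 = 78.70 meV.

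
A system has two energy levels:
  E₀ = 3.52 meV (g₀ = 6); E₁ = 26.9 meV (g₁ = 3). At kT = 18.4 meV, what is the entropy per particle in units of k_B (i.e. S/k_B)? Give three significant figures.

Eᵢ/kT = 0.19130, 1.4620.
Z = Σ gᵢe^(−Eᵢ/kT) = 6·e^(−0.19130) + 3·e^(−1.4620) = 4.9553 + 0.69532 = 5.6506.
⟨E⟩ = Σ EᵢPᵢ = 6.3970 meV.
S/k_B = ln Z + ⟨E⟩/kT = ln(5.6506) + 6.3970/18.4 = 1.7318 + 0.34766 = 2.08.

2.08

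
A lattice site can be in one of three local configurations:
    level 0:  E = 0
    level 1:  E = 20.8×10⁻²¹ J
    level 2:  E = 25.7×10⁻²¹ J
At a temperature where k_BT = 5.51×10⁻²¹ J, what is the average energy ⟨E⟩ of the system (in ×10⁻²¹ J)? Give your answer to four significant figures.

Eᵢ/kT = 0, 3.77495, 4.66425.
Z = Σ e^(−Eᵢ/kT) = e^(−0) + e^(−3.77495) + e^(−4.66425) = 1.00000 + 0.0229382 + 0.00942632 = 1.03236.
⟨E⟩ = Σ Eᵢ e^(−Eᵢ/kT) / Z = (0·1.00000 + 20.8·0.0229382 + 25.7·0.00942632) / 1.03236 = 0.6968 ×10⁻²¹ J.

0.6968 ×10⁻²¹ J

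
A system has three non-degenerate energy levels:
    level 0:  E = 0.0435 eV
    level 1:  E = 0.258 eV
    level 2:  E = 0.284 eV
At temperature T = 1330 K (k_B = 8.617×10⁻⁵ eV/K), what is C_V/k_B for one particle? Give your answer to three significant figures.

k_BT = 8.617×10⁻⁵ × 1330 K = 0.11461 eV.
Eᵢ/kT = 0.37955, 2.2511, 2.4780.
Z = Σ e^(−Eᵢ/kT) = e^(−0.37955) + e^(−2.2511) + e^(−2.4780) = 0.68417 + 0.10528 + 0.083911 = 0.87336.
⟨E⟩ = 0.092464 eV, ⟨E²⟩ = 0.017256 eV².
C_V/k_B = (⟨E²⟩ − ⟨E⟩²)/(kT)² = (0.017256 − 0.0085496)/0.013135 = 0.663.

0.663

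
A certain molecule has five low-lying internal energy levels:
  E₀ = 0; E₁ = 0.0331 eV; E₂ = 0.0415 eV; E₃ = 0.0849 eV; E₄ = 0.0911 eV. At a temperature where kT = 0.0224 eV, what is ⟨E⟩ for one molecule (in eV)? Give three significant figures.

Eᵢ/kT = 0, 1.4777, 1.8527, 3.7902, 4.0670.
Z = Σ e^(−Eᵢ/kT) = e^(−0) + e^(−1.4777) + e^(−1.8527) + e^(−3.7902) + e^(−4.0670) = 1.0000 + 0.22816 + 0.15681 + 0.022591 + 0.017129 = 1.4247.
⟨E⟩ = Σ Eᵢ e^(−Eᵢ/kT) / Z = (0·1.0000 + 0.0331·0.22816 + 0.0415·0.15681 + 0.0849·0.022591 + 0.0911·0.017129) / 1.4247 = 0.0123 eV.

0.0123 eV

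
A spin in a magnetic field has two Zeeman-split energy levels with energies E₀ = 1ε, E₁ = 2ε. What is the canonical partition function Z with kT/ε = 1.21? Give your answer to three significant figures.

Eᵢ/kT = 0.82645, 1.6529.
Z = Σ e^(−Eᵢ/kT) = e^(−0.82645) + e^(−1.6529) = 0.43760 + 0.19149 = 0.62909.

Z = 0.629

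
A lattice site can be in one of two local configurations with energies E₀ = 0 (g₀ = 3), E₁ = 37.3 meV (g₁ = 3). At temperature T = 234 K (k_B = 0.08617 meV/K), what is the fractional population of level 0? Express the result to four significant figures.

0.8641

k_BT = 0.08617 × 234 K = 20.1638 meV.
Eᵢ/kT = 0, 1.84985.
Z = Σ gᵢe^(−Eᵢ/kT) = 3·e^(−0) + 3·e^(−1.84985) = 3.00000 + 0.471782 = 3.47178.
P₀ = g₀ e^(−E₀/kT) / Z = 3.00000/3.47178 = 0.8641.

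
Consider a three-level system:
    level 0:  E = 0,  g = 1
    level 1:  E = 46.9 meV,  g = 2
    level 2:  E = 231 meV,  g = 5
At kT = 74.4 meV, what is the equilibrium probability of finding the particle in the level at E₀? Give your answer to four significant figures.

0.4369

Eᵢ/kT = 0, 0.630376, 3.10484.
Z = Σ gᵢe^(−Eᵢ/kT) = 1·e^(−0) + 2·e^(−0.630376) + 5·e^(−3.10484) = 1.00000 + 1.06478 + 0.224158 = 2.28894.
P₀ = g₀ e^(−E₀/kT) / Z = 1.00000/2.28894 = 0.4369.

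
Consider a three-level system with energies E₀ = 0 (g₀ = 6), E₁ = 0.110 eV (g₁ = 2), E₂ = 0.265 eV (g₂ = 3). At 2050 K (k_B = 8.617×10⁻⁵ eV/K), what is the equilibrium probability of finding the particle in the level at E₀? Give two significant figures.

0.77

k_BT = 8.617×10⁻⁵ × 2050 K = 0.1766 eV.
Eᵢ/kT = 0, 0.6229, 1.501.
Z = Σ gᵢe^(−Eᵢ/kT) = 6·e^(−0) + 2·e^(−0.6229) + 3·e^(−1.501) = 6.000 + 1.073 + 0.6687 = 7.742.
P₀ = g₀ e^(−E₀/kT) / Z = 6.000/7.742 = 0.77.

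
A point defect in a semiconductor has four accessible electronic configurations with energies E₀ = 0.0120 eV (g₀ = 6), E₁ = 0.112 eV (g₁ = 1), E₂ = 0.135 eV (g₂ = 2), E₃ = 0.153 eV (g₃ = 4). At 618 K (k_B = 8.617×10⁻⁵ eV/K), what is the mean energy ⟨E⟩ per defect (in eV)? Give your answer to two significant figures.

0.024 eV

k_BT = 8.617×10⁻⁵ × 618 K = 0.05325 eV.
Eᵢ/kT = 0.2254, 2.103, 2.535, 2.873.
Z = Σ gᵢe^(−Eᵢ/kT) = 6·e^(−0.2254) + 1·e^(−2.103) + 2·e^(−2.535) + 4·e^(−2.873) = 4.789 + 0.1221 + 0.1585 + 0.2261 = 5.296.
⟨E⟩ = Σ Eᵢ gᵢe^(−Eᵢ/kT) / Z = (0.0120·4.789 + 0.112·0.1221 + 0.135·0.1585 + 0.153·0.2261) / 5.296 = 0.024 eV.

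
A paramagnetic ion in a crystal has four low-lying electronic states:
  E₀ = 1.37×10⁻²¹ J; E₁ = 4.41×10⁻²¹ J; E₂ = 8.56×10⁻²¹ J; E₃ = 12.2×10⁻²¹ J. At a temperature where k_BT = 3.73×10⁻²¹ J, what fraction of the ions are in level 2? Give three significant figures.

Eᵢ/kT = 0.36729, 1.1823, 2.2949, 3.2708.
Z = Σ e^(−Eᵢ/kT) = e^(−0.36729) + e^(−1.1823) + e^(−2.2949) + e^(−3.2708) = 0.69261 + 0.30657 + 0.10077 + 0.037976 = 1.1379.
P₂ = e^(−E₂/kT) / Z = 0.10077/1.1379 = 0.0886.

0.0886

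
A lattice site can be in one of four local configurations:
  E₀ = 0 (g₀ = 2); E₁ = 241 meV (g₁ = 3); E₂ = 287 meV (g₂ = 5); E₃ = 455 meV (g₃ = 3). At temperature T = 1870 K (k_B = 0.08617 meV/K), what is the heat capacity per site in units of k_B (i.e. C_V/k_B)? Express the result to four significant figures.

0.8516

k_BT = 0.08617 × 1870 K = 161.138 meV.
Eᵢ/kT = 0, 1.49561, 1.78108, 2.82367.
Z = Σ gᵢe^(−Eᵢ/kT) = 2·e^(−0) + 3·e^(−1.49561) + 5·e^(−1.78108) + 3·e^(−2.82367) = 2.00000 + 0.672336 + 0.842281 + 0.178163 = 3.69278.
⟨E⟩ = 131.292 meV, ⟨E²⟩ = 39350.3 meV².
C_V/k_B = (⟨E²⟩ − ⟨E⟩²)/(kT)² = (39350.3 − 17237.6)/25965.5 = 0.8516.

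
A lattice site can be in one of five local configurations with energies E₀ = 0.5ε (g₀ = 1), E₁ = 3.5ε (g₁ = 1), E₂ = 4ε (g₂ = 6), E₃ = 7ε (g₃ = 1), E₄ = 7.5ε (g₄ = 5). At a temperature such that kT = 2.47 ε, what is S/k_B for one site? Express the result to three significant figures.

Eᵢ/kT = 0.20243, 1.4170, 1.6194, 2.8340, 3.0364.
Z = Σ gᵢe^(−Eᵢ/kT) = 1·e^(−0.20243) + 1·e^(−1.4170) + 6·e^(−1.6194) + 1·e^(−2.8340) + 5·e^(−3.0364) = 0.81674 + 0.24244 + 1.1881 + 0.058777 + 0.24004 = 2.5461.
⟨E⟩ = Σ EᵢPᵢ = 3.2289 ε.
S/k_B = ln Z + ⟨E⟩/kT = ln(2.5461) + 3.2289/2.47 = 0.93456 + 1.3072 = 2.24.

2.24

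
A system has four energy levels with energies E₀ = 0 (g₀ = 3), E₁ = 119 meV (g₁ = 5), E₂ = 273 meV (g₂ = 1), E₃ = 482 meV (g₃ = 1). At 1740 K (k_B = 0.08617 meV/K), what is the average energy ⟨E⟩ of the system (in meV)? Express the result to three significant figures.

k_BT = 0.08617 × 1740 K = 149.94 meV.
Eᵢ/kT = 0, 0.79365, 1.8207, 3.2146.
Z = Σ gᵢe^(−Eᵢ/kT) = 3·e^(−0) + 5·e^(−0.79365) + 1·e^(−1.8207) + 1·e^(−3.2146) = 3.0000 + 2.2610 + 0.16191 + 0.040171 = 5.4631.
⟨E⟩ = Σ Eᵢ gᵢe^(−Eᵢ/kT) / Z = (0·3.0000 + 119·2.2610 + 273·0.16191 + 482·0.040171) / 5.4631 = 60.9 meV.

60.9 meV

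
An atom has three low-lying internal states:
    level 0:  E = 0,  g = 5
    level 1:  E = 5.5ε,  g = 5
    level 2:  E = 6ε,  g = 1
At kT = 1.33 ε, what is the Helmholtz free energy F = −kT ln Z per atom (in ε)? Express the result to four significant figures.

Eᵢ/kT = 0, 4.13534, 4.51128.
Z = Σ gᵢe^(−Eᵢ/kT) = 5·e^(−0) + 5·e^(−4.13534) + 1·e^(−4.51128) = 5.00000 + 0.0799861 + 0.0109844 = 5.09097.
F = −kT ln Z = −1.33 × ln(5.09097) = −1.33 × 1.62747 = -2.165 ε.

-2.165 ε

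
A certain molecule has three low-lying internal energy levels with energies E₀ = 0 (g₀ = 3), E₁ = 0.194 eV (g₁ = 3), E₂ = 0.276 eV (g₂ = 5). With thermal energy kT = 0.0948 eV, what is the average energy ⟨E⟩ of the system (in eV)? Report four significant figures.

0.04106 eV

Eᵢ/kT = 0, 2.04641, 2.91139.
Z = Σ gᵢe^(−Eᵢ/kT) = 3·e^(−0) + 3·e^(−2.04641) + 5·e^(−2.91139) = 3.00000 + 0.387594 + 0.272000 = 3.65959.
⟨E⟩ = Σ Eᵢ gᵢe^(−Eᵢ/kT) / Z = (0·3.00000 + 0.194·0.387594 + 0.276·0.272000) / 3.65959 = 0.04106 eV.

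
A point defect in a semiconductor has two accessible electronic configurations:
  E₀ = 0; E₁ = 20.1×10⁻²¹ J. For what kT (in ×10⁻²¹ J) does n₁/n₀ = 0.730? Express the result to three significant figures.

n₁/n₀ = exp[−(E₁−E₀)/kT] = 0.730.
⇒ (E₁−E₀)/kT = ln(1/0.730) = ln(1.3699) = 0.31474.
kT = 20.1 ×10⁻²¹ J / 0.31474 = 63.9 ×10⁻²¹ J.

63.9 ×10⁻²¹ J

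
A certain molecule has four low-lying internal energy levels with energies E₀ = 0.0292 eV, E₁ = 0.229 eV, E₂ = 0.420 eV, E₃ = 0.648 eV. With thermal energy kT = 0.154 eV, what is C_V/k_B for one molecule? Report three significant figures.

Eᵢ/kT = 0.18961, 1.4870, 2.7273, 4.2078.
Z = Σ e^(−Eᵢ/kT) = e^(−0.18961) + e^(−1.4870) + e^(−2.7273) + e^(−4.2078) = 0.82728 + 0.22605 + 0.065396 + 0.014879 = 1.1336.
⟨E⟩ = 0.099709 eV, ⟨E²⟩ = 0.026767 eV².
C_V/k_B = (⟨E²⟩ − ⟨E⟩²)/(kT)² = (0.026767 − 0.0099419)/0.023716 = 0.709.

0.709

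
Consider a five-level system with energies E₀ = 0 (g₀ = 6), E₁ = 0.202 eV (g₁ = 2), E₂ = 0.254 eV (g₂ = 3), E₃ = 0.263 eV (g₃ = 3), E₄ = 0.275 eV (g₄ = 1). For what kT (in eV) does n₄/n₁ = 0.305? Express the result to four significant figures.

n₄/n₁ = (g₄/g₁) exp[−(E₄−E₁)/kT] = 0.305.
⇒ (E₄−E₁)/kT = ln((1/2)/0.305) = ln(1.63934) = 0.494294.
kT = 0.073 eV / 0.494294 = 0.1477 eV.

0.1477 eV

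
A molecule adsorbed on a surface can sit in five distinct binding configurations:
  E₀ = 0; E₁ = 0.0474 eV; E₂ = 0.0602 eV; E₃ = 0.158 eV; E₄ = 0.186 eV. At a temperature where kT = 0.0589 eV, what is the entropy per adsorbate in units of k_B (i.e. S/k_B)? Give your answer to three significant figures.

Eᵢ/kT = 0, 0.80475, 1.0221, 2.6825, 3.1579.
Z = Σ e^(−Eᵢ/kT) = e^(−0) + e^(−0.80475) + e^(−1.0221) + e^(−2.6825) + e^(−3.1579) = 1.0000 + 0.44720 + 0.35984 + 0.068392 + 0.042515 = 1.9179.
⟨E⟩ = Σ EᵢPᵢ = 0.032105 eV.
S/k_B = ln Z + ⟨E⟩/kT = ln(1.9179) + 0.032105/0.0589 = 0.65123 + 0.54508 = 1.20.

1.20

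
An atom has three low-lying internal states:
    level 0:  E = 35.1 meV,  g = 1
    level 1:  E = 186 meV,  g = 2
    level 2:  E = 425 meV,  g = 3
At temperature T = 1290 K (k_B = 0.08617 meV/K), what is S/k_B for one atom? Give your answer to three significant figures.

1.10

k_BT = 0.08617 × 1290 K = 111.16 meV.
Eᵢ/kT = 0.31576, 1.6733, 3.8233.
Z = Σ gᵢe^(−Eᵢ/kT) = 1·e^(−0.31576) + 2·e^(−1.6733) + 3·e^(−3.8233) = 0.72923 + 0.37525 + 0.065567 = 1.1700.
⟨E⟩ = Σ EᵢPᵢ = 105.35 meV.
S/k_B = ln Z + ⟨E⟩/kT = ln(1.1700) + 105.35/111.16 = 0.15700 + 0.94773 = 1.10.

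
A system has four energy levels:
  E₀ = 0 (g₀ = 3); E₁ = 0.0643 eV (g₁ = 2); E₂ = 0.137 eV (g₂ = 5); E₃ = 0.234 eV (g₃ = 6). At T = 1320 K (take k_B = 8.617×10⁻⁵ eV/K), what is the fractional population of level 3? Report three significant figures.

0.120

k_BT = 8.617×10⁻⁵ × 1320 K = 0.11374 eV.
Eᵢ/kT = 0, 0.56532, 1.2045, 2.0573.
Z = Σ gᵢe^(−Eᵢ/kT) = 3·e^(−0) + 2·e^(−0.56532) + 5·e^(−1.2045) + 6·e^(−2.0573) = 3.0000 + 1.1364 + 1.4992 + 0.76679 = 6.4024.
P₃ = g₃ e^(−E₃/kT) / Z = 0.76679/6.4024 = 0.120.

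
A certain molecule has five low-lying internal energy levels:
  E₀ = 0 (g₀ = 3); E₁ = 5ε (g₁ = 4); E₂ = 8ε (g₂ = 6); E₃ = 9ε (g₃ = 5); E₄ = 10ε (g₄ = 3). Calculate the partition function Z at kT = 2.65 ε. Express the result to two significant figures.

Eᵢ/kT = 0, 1.887, 3.019, 3.396, 3.774.
Z = Σ gᵢe^(−Eᵢ/kT) = 3·e^(−0) + 4·e^(−1.887) + 6·e^(−3.019) + 5·e^(−3.396) + 3·e^(−3.774) = 3.000 + 0.6061 + 0.2931 + 0.1675 + 0.06888 = 4.136.

Z = 4.1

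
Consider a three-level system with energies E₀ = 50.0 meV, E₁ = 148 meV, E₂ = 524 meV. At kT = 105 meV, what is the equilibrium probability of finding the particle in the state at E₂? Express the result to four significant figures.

Eᵢ/kT = 0.476190, 1.40952, 4.99048.
Z = Σ e^(−Eᵢ/kT) = e^(−0.476190) + e^(−1.40952) + e^(−4.99048) = 0.621145 + 0.244261 + 0.00680240 = 0.872208.
P₂ = e^(−E₂/kT) / Z = 0.00680240/0.872208 = 0.007799.

0.007799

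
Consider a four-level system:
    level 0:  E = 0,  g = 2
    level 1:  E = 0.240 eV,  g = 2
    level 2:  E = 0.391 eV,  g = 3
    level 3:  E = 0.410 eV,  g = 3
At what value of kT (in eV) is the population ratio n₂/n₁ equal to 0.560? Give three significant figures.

0.153 eV

n₂/n₁ = (g₂/g₁) exp[−(E₂−E₁)/kT] = 0.560.
⇒ (E₂−E₁)/kT = ln((3/2)/0.560) = ln(2.6786) = 0.98529.
kT = 0.151 eV / 0.98529 = 0.153 eV.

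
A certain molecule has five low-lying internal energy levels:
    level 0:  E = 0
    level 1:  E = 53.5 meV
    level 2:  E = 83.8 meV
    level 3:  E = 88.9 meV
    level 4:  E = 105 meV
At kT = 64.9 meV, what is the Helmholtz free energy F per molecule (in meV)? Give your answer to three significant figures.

Eᵢ/kT = 0, 0.82435, 1.2912, 1.3698, 1.6179.
Z = Σ e^(−Eᵢ/kT) = e^(−0) + e^(−0.82435) + e^(−1.2912) + e^(−1.3698) + e^(−1.6179) = 1.0000 + 0.43852 + 0.27494 + 0.25416 + 0.19831 = 2.1659.
F = −kT ln Z = −64.9 × ln(2.1659) = −64.9 × 0.77284 = -50.2 meV.

-50.2 meV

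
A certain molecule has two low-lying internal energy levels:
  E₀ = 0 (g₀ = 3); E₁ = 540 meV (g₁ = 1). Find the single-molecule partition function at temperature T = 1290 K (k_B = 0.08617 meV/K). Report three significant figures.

Z = 3.01

k_BT = 0.08617 × 1290 K = 111.16 meV.
Eᵢ/kT = 0, 4.8579.
Z = Σ gᵢe^(−Eᵢ/kT) = 3·e^(−0) + 1·e^(−4.8579) = 3.0000 + 0.0077668 = 3.0078.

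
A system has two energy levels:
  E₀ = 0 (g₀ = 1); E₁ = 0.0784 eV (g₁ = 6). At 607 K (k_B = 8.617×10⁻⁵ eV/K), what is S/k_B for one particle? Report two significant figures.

k_BT = 8.617×10⁻⁵ × 607 K = 0.05231 eV.
Eᵢ/kT = 0, 1.499.
Z = Σ gᵢe^(−Eᵢ/kT) = 1·e^(−0) + 6·e^(−1.499) = 1.000 + 1.340 = 2.340.
⟨E⟩ = Σ EᵢPᵢ = 0.04490 eV.
S/k_B = ln Z + ⟨E⟩/kT = ln(2.340) + 0.04490/0.05231 = 0.8502 + 0.8583 = 1.7.

1.7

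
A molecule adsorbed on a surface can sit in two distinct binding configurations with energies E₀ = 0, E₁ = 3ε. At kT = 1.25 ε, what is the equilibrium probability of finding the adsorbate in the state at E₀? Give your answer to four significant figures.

Eᵢ/kT = 0, 2.40000.
Z = Σ e^(−Eᵢ/kT) = e^(−0) + e^(−2.40000) = 1.00000 + 0.0907180 = 1.09072.
P₀ = e^(−E₀/kT) / Z = 1.00000/1.09072 = 0.9168.

0.9168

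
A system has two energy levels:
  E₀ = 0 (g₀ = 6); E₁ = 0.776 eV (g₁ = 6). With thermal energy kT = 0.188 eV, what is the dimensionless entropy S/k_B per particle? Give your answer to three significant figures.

Eᵢ/kT = 0, 4.1277.
Z = Σ gᵢe^(−Eᵢ/kT) = 6·e^(−0) + 6·e^(−4.1277) = 6.0000 + 0.096719 = 6.0967.
⟨E⟩ = Σ EᵢPᵢ = 0.012311 eV.
S/k_B = ln Z + ⟨E⟩/kT = ln(6.0967) + 0.012311/0.188 = 1.8077 + 0.065484 = 1.87.

1.87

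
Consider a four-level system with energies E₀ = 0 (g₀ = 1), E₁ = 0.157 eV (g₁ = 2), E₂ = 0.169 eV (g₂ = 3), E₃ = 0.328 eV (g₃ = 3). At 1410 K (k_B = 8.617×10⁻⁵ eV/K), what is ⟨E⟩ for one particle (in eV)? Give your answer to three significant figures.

k_BT = 8.617×10⁻⁵ × 1410 K = 0.12150 eV.
Eᵢ/kT = 0, 1.2922, 1.3909, 2.6996.
Z = Σ gᵢe^(−Eᵢ/kT) = 1·e^(−0) + 2·e^(−1.2922) + 3·e^(−1.3909) + 3·e^(−2.6996) = 1.0000 + 0.54933 + 0.74655 + 0.20170 = 2.4976.
⟨E⟩ = Σ Eᵢ gᵢe^(−Eᵢ/kT) / Z = (0·1.0000 + 0.157·0.54933 + 0.169·0.74655 + 0.328·0.20170) / 2.4976 = 0.112 eV.

0.112 eV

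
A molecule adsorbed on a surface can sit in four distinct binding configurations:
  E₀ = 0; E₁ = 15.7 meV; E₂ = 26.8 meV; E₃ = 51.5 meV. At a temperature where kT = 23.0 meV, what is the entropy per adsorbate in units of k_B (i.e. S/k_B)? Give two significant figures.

1.1

Eᵢ/kT = 0, 0.6826, 1.165, 2.239.
Z = Σ e^(−Eᵢ/kT) = e^(−0) + e^(−0.6826) + e^(−1.165) + e^(−2.239) = 1.000 + 0.5053 + 0.3119 + 0.1066 = 1.924.
⟨E⟩ = Σ EᵢPᵢ = 11.32 meV.
S/k_B = ln Z + ⟨E⟩/kT = ln(1.924) + 11.32/23.0 = 0.6544 + 0.4922 = 1.1.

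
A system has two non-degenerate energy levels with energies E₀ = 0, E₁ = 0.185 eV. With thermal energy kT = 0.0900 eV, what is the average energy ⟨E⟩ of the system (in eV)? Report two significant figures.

0.021 eV

Eᵢ/kT = 0, 2.056.
Z = Σ e^(−Eᵢ/kT) = e^(−0) + e^(−2.056) = 1.000 + 0.1280 = 1.128.
⟨E⟩ = Σ Eᵢ e^(−Eᵢ/kT) / Z = (0·1.000 + 0.185·0.1280) / 1.128 = 0.021 eV.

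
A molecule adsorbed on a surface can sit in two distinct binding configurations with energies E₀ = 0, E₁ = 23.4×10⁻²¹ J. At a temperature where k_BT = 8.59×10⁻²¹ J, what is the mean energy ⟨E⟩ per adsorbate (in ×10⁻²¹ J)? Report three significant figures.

Eᵢ/kT = 0, 2.7241.
Z = Σ e^(−Eᵢ/kT) = e^(−0) + e^(−2.7241) = 1.0000 + 0.065605 = 1.0656.
⟨E⟩ = Σ Eᵢ e^(−Eᵢ/kT) / Z = (0·1.0000 + 23.4·0.065605) / 1.0656 = 1.44 ×10⁻²¹ J.

1.44 ×10⁻²¹ J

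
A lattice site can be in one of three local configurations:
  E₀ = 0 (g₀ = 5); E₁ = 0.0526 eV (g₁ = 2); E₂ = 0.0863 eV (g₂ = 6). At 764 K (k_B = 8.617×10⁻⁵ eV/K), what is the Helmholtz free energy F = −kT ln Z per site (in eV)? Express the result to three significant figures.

-0.133 eV

k_BT = 8.617×10⁻⁵ × 764 K = 0.065834 eV.
Eᵢ/kT = 0, 0.79898, 1.3109.
Z = Σ gᵢe^(−Eᵢ/kT) = 5·e^(−0) + 2·e^(−0.79898) + 6·e^(−1.3109) = 5.0000 + 0.89958 + 1.6175 = 7.5171.
F = −kT ln Z = −0.065834 × ln(7.5171) = −0.065834 × 2.0172 = -0.133 eV.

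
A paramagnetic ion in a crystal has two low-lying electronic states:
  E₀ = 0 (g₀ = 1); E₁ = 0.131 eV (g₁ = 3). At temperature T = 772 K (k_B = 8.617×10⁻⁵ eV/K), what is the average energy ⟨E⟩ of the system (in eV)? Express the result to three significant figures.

k_BT = 8.617×10⁻⁵ × 772 K = 0.066523 eV.
Eᵢ/kT = 0, 1.9692.
Z = Σ gᵢe^(−Eᵢ/kT) = 1·e^(−0) + 3·e^(−1.9692) = 1.0000 + 0.41871 = 1.4187.
⟨E⟩ = Σ Eᵢ gᵢe^(−Eᵢ/kT) / Z = (0·1.0000 + 0.131·0.41871) / 1.4187 = 0.0387 eV.

0.0387 eV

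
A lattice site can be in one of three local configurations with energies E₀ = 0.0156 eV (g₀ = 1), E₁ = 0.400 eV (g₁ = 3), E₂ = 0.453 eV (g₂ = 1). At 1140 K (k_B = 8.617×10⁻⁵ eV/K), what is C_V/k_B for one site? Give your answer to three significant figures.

1.00

k_BT = 8.617×10⁻⁵ × 1140 K = 0.098234 eV.
Eᵢ/kT = 0.15880, 4.0719, 4.6114.
Z = Σ gᵢe^(−Eᵢ/kT) = 1·e^(−0.15880) + 3·e^(−4.0719) + 1·e^(−4.6114) = 0.85317 + 0.051135 + 0.0099379 = 0.91424.
⟨E⟩ = 0.041855 eV, ⟨E²⟩ = 0.011407 eV².
C_V/k_B = (⟨E²⟩ − ⟨E⟩²)/(kT)² = (0.011407 − 0.0017518)/0.0096499 = 1.00.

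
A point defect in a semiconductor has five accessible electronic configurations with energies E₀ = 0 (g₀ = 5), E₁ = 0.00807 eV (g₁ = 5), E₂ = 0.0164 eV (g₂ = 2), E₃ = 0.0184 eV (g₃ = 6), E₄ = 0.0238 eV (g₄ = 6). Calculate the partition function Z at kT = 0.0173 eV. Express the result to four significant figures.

Eᵢ/kT = 0, 0.466474, 0.947977, 1.06358, 1.37572.
Z = Σ gᵢe^(−Eᵢ/kT) = 5·e^(−0) + 5·e^(−0.466474) + 2·e^(−0.947977) + 6·e^(−1.06358) + 6·e^(−1.37572) = 5.00000 + 3.13605 + 0.775048 + 2.07131 + 1.51595 = 12.4984.

Z = 12.50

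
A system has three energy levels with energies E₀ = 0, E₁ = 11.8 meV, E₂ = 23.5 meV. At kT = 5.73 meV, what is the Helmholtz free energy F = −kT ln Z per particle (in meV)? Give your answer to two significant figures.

-0.77 meV

Eᵢ/kT = 0, 2.059, 4.101.
Z = Σ e^(−Eᵢ/kT) = e^(−0) + e^(−2.059) + e^(−4.101) = 1.000 + 0.1276 + 0.01656 = 1.144.
F = −kT ln Z = −5.73 × ln(1.144) = −5.73 × 0.1345 = -0.77 meV.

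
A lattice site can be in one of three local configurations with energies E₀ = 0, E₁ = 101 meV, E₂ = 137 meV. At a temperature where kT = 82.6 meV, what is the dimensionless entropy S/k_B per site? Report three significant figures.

0.850

Eᵢ/kT = 0, 1.2228, 1.6586.
Z = Σ e^(−Eᵢ/kT) = e^(−0) + e^(−1.2228) + e^(−1.6586) = 1.0000 + 0.29440 + 0.19041 = 1.4848.
⟨E⟩ = Σ EᵢPᵢ = 37.595 meV.
S/k_B = ln Z + ⟨E⟩/kT = ln(1.4848) + 37.595/82.6 = 0.39528 + 0.45515 = 0.850.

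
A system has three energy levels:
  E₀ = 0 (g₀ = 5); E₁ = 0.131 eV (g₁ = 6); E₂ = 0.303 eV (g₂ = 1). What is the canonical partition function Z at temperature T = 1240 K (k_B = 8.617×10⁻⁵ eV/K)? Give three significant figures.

k_BT = 8.617×10⁻⁵ × 1240 K = 0.10685 eV.
Eᵢ/kT = 0, 1.2260, 2.8358.
Z = Σ gᵢe^(−Eᵢ/kT) = 5·e^(−0) + 6·e^(−1.2260) + 1·e^(−2.8358) = 5.0000 + 1.7608 + 0.058672 = 6.8195.

Z = 6.82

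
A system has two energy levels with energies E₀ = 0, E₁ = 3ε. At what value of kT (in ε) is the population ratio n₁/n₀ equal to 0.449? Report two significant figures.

n₁/n₀ = exp[−(E₁−E₀)/kT] = 0.449.
⇒ (E₁−E₀)/kT = ln(1/0.449) = ln(2.227) = 0.8007.
kT = 3ε / 0.8007 = 3.7 ε.

3.7 ε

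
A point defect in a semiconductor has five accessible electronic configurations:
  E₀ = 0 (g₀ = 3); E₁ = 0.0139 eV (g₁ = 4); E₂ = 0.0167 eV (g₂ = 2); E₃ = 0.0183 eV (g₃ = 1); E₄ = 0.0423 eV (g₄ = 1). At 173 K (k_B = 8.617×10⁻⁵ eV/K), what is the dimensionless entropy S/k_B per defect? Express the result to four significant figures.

k_BT = 8.617×10⁻⁵ × 173 K = 0.0149074 eV.
Eᵢ/kT = 0, 0.932423, 1.12025, 1.22758, 2.83752.
Z = Σ gᵢe^(−Eᵢ/kT) = 3·e^(−0) + 4·e^(−0.932423) + 2·e^(−1.12025) + 1·e^(−1.22758) + 1·e^(−2.83752) = 3.00000 + 1.57440 + 0.652396 + 0.293001 + 0.0585707 = 5.57837.
⟨E⟩ = Σ EᵢPᵢ = 0.00728145 eV.
S/k_B = ln Z + ⟨E⟩/kT = ln(5.57837) + 0.00728145/0.0149074 = 1.71890 + 0.488445 = 2.207.

2.207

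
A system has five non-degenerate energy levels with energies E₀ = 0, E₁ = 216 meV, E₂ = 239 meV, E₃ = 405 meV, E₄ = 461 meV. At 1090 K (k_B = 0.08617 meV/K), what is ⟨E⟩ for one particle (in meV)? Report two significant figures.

41 meV

k_BT = 0.08617 × 1090 K = 93.93 meV.
Eᵢ/kT = 0, 2.300, 2.544, 4.312, 4.908.
Z = Σ e^(−Eᵢ/kT) = e^(−0) + e^(−2.300) + e^(−2.544) + e^(−4.312) + e^(−4.908) = 1.000 + 0.1003 + 0.07855 + 0.01341 + 0.007387 = 1.200.
⟨E⟩ = Σ Eᵢ e^(−Eᵢ/kT) / Z = (0·1.000 + 216·0.1003 + 239·0.07855 + 405·0.01341 + 461·0.007387) / 1.200 = 41 meV.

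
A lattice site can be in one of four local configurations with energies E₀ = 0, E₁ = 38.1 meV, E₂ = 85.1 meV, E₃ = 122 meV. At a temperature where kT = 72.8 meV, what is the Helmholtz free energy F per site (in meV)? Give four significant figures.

-53.68 meV

Eᵢ/kT = 0, 0.523352, 1.16896, 1.67582.
Z = Σ e^(−Eᵢ/kT) = e^(−0) + e^(−0.523352) + e^(−1.16896) + e^(−1.67582) = 1.00000 + 0.592531 + 0.310690 + 0.187155 = 2.09038.
F = −kT ln Z = −72.8 × ln(2.09038) = −72.8 × 0.737346 = -53.68 meV.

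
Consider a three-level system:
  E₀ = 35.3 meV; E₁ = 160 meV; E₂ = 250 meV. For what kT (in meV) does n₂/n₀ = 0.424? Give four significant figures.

n₂/n₀ = exp[−(E₂−E₀)/kT] = 0.424.
⇒ (E₂−E₀)/kT = ln(1/0.424) = ln(2.35849) = 0.858022.
kT = 214.7 meV / 0.858022 = 250.2 meV.

250.2 meV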